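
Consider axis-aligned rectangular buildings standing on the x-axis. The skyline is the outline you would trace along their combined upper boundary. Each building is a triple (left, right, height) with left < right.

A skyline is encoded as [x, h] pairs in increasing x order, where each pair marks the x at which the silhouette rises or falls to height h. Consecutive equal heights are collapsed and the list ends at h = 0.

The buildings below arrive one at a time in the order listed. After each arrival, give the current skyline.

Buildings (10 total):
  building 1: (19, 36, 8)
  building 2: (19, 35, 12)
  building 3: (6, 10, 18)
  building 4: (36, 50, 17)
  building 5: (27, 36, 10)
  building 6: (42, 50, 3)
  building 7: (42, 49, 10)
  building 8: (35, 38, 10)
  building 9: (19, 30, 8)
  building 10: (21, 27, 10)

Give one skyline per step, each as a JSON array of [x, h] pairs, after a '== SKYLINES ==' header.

== SKYLINES ==
[[19,8],[36,0]]
[[19,12],[35,8],[36,0]]
[[6,18],[10,0],[19,12],[35,8],[36,0]]
[[6,18],[10,0],[19,12],[35,8],[36,17],[50,0]]
[[6,18],[10,0],[19,12],[35,10],[36,17],[50,0]]
[[6,18],[10,0],[19,12],[35,10],[36,17],[50,0]]
[[6,18],[10,0],[19,12],[35,10],[36,17],[50,0]]
[[6,18],[10,0],[19,12],[35,10],[36,17],[50,0]]
[[6,18],[10,0],[19,12],[35,10],[36,17],[50,0]]
[[6,18],[10,0],[19,12],[35,10],[36,17],[50,0]]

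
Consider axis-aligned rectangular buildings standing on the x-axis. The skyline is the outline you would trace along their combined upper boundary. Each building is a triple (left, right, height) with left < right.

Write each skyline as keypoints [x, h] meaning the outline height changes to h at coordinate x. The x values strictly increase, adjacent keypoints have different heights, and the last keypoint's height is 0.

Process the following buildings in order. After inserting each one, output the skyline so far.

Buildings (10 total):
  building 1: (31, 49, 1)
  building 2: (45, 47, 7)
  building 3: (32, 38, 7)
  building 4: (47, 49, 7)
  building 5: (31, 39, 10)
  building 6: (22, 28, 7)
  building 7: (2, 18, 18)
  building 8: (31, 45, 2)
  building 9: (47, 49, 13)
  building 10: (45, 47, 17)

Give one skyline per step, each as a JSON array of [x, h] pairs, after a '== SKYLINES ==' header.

== SKYLINES ==
[[31,1],[49,0]]
[[31,1],[45,7],[47,1],[49,0]]
[[31,1],[32,7],[38,1],[45,7],[47,1],[49,0]]
[[31,1],[32,7],[38,1],[45,7],[49,0]]
[[31,10],[39,1],[45,7],[49,0]]
[[22,7],[28,0],[31,10],[39,1],[45,7],[49,0]]
[[2,18],[18,0],[22,7],[28,0],[31,10],[39,1],[45,7],[49,0]]
[[2,18],[18,0],[22,7],[28,0],[31,10],[39,2],[45,7],[49,0]]
[[2,18],[18,0],[22,7],[28,0],[31,10],[39,2],[45,7],[47,13],[49,0]]
[[2,18],[18,0],[22,7],[28,0],[31,10],[39,2],[45,17],[47,13],[49,0]]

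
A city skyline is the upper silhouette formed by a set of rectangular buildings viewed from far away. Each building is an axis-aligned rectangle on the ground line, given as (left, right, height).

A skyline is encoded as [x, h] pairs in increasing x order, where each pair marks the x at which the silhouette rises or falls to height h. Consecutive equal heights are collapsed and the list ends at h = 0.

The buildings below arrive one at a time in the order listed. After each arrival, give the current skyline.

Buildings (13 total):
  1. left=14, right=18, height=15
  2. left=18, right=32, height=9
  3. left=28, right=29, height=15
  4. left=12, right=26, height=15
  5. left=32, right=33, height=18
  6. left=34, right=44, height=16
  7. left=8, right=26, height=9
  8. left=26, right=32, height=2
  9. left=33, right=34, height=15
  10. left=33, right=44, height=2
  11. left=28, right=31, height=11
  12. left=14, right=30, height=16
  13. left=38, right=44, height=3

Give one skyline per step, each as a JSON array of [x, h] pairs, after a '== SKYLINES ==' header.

== SKYLINES ==
[[14,15],[18,0]]
[[14,15],[18,9],[32,0]]
[[14,15],[18,9],[28,15],[29,9],[32,0]]
[[12,15],[26,9],[28,15],[29,9],[32,0]]
[[12,15],[26,9],[28,15],[29,9],[32,18],[33,0]]
[[12,15],[26,9],[28,15],[29,9],[32,18],[33,0],[34,16],[44,0]]
[[8,9],[12,15],[26,9],[28,15],[29,9],[32,18],[33,0],[34,16],[44,0]]
[[8,9],[12,15],[26,9],[28,15],[29,9],[32,18],[33,0],[34,16],[44,0]]
[[8,9],[12,15],[26,9],[28,15],[29,9],[32,18],[33,15],[34,16],[44,0]]
[[8,9],[12,15],[26,9],[28,15],[29,9],[32,18],[33,15],[34,16],[44,0]]
[[8,9],[12,15],[26,9],[28,15],[29,11],[31,9],[32,18],[33,15],[34,16],[44,0]]
[[8,9],[12,15],[14,16],[30,11],[31,9],[32,18],[33,15],[34,16],[44,0]]
[[8,9],[12,15],[14,16],[30,11],[31,9],[32,18],[33,15],[34,16],[44,0]]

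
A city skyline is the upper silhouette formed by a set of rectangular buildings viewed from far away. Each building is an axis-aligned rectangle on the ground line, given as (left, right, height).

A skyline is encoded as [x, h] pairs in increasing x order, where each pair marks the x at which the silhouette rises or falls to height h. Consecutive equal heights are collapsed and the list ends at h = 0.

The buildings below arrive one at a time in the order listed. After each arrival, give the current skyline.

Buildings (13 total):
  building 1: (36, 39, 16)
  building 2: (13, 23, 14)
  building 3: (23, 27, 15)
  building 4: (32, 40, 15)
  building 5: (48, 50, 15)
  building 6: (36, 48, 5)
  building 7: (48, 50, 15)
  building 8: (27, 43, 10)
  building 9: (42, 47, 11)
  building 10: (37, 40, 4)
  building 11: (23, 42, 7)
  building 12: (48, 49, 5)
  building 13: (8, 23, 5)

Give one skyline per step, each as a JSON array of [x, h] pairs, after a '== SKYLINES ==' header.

== SKYLINES ==
[[36,16],[39,0]]
[[13,14],[23,0],[36,16],[39,0]]
[[13,14],[23,15],[27,0],[36,16],[39,0]]
[[13,14],[23,15],[27,0],[32,15],[36,16],[39,15],[40,0]]
[[13,14],[23,15],[27,0],[32,15],[36,16],[39,15],[40,0],[48,15],[50,0]]
[[13,14],[23,15],[27,0],[32,15],[36,16],[39,15],[40,5],[48,15],[50,0]]
[[13,14],[23,15],[27,0],[32,15],[36,16],[39,15],[40,5],[48,15],[50,0]]
[[13,14],[23,15],[27,10],[32,15],[36,16],[39,15],[40,10],[43,5],[48,15],[50,0]]
[[13,14],[23,15],[27,10],[32,15],[36,16],[39,15],[40,10],[42,11],[47,5],[48,15],[50,0]]
[[13,14],[23,15],[27,10],[32,15],[36,16],[39,15],[40,10],[42,11],[47,5],[48,15],[50,0]]
[[13,14],[23,15],[27,10],[32,15],[36,16],[39,15],[40,10],[42,11],[47,5],[48,15],[50,0]]
[[13,14],[23,15],[27,10],[32,15],[36,16],[39,15],[40,10],[42,11],[47,5],[48,15],[50,0]]
[[8,5],[13,14],[23,15],[27,10],[32,15],[36,16],[39,15],[40,10],[42,11],[47,5],[48,15],[50,0]]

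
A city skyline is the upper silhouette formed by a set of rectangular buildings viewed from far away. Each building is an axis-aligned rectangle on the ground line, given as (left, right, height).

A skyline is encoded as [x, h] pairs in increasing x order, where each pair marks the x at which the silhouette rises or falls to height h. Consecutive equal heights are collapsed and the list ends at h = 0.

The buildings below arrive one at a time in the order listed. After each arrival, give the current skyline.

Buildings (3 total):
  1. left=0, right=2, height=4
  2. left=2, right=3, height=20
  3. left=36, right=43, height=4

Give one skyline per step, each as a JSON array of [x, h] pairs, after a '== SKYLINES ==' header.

== SKYLINES ==
[[0,4],[2,0]]
[[0,4],[2,20],[3,0]]
[[0,4],[2,20],[3,0],[36,4],[43,0]]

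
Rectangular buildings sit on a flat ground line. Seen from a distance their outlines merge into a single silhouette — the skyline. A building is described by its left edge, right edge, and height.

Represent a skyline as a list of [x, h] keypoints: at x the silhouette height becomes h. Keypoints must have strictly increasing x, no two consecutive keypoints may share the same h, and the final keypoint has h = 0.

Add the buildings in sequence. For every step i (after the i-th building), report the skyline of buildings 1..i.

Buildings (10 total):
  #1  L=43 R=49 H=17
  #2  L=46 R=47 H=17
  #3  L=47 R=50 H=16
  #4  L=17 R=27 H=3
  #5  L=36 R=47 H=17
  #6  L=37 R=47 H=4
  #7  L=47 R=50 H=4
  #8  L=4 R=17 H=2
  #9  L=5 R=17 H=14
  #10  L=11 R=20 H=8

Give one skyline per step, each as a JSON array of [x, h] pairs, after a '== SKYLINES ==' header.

== SKYLINES ==
[[43,17],[49,0]]
[[43,17],[49,0]]
[[43,17],[49,16],[50,0]]
[[17,3],[27,0],[43,17],[49,16],[50,0]]
[[17,3],[27,0],[36,17],[49,16],[50,0]]
[[17,3],[27,0],[36,17],[49,16],[50,0]]
[[17,3],[27,0],[36,17],[49,16],[50,0]]
[[4,2],[17,3],[27,0],[36,17],[49,16],[50,0]]
[[4,2],[5,14],[17,3],[27,0],[36,17],[49,16],[50,0]]
[[4,2],[5,14],[17,8],[20,3],[27,0],[36,17],[49,16],[50,0]]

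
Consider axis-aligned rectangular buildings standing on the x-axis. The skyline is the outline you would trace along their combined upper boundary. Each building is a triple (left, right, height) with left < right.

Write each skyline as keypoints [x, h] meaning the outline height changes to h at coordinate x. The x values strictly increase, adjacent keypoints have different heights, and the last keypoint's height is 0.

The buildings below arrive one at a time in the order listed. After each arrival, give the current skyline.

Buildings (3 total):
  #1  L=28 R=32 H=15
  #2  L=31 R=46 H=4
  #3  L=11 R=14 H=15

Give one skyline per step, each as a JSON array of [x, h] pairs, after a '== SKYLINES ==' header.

== SKYLINES ==
[[28,15],[32,0]]
[[28,15],[32,4],[46,0]]
[[11,15],[14,0],[28,15],[32,4],[46,0]]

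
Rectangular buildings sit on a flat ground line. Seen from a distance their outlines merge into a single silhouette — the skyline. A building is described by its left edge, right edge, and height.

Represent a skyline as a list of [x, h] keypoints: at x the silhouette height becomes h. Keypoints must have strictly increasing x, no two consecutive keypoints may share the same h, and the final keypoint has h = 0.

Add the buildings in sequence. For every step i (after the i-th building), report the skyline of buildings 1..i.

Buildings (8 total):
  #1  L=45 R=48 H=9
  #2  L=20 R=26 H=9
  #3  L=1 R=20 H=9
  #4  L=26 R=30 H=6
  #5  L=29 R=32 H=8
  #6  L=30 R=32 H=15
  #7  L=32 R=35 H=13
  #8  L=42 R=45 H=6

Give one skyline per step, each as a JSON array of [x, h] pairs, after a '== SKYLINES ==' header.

== SKYLINES ==
[[45,9],[48,0]]
[[20,9],[26,0],[45,9],[48,0]]
[[1,9],[26,0],[45,9],[48,0]]
[[1,9],[26,6],[30,0],[45,9],[48,0]]
[[1,9],[26,6],[29,8],[32,0],[45,9],[48,0]]
[[1,9],[26,6],[29,8],[30,15],[32,0],[45,9],[48,0]]
[[1,9],[26,6],[29,8],[30,15],[32,13],[35,0],[45,9],[48,0]]
[[1,9],[26,6],[29,8],[30,15],[32,13],[35,0],[42,6],[45,9],[48,0]]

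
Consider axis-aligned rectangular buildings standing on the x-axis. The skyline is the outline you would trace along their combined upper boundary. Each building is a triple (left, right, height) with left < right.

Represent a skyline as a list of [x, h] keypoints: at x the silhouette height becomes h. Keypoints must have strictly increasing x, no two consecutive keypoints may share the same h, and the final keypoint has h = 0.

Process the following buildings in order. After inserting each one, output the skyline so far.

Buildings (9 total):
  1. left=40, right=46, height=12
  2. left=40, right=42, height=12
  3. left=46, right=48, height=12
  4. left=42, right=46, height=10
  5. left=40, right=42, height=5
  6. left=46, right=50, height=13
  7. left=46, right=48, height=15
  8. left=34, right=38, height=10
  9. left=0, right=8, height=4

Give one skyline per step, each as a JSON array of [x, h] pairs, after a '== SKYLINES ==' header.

== SKYLINES ==
[[40,12],[46,0]]
[[40,12],[46,0]]
[[40,12],[48,0]]
[[40,12],[48,0]]
[[40,12],[48,0]]
[[40,12],[46,13],[50,0]]
[[40,12],[46,15],[48,13],[50,0]]
[[34,10],[38,0],[40,12],[46,15],[48,13],[50,0]]
[[0,4],[8,0],[34,10],[38,0],[40,12],[46,15],[48,13],[50,0]]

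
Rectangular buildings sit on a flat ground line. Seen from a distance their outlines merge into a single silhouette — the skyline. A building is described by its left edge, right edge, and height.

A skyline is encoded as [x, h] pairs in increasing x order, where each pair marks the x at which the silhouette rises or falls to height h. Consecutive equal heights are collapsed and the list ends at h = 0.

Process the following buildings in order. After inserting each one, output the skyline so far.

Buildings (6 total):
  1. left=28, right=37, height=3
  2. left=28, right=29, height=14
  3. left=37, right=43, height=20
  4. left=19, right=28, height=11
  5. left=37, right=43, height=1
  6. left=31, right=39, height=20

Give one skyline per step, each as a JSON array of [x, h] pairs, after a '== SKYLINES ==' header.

== SKYLINES ==
[[28,3],[37,0]]
[[28,14],[29,3],[37,0]]
[[28,14],[29,3],[37,20],[43,0]]
[[19,11],[28,14],[29,3],[37,20],[43,0]]
[[19,11],[28,14],[29,3],[37,20],[43,0]]
[[19,11],[28,14],[29,3],[31,20],[43,0]]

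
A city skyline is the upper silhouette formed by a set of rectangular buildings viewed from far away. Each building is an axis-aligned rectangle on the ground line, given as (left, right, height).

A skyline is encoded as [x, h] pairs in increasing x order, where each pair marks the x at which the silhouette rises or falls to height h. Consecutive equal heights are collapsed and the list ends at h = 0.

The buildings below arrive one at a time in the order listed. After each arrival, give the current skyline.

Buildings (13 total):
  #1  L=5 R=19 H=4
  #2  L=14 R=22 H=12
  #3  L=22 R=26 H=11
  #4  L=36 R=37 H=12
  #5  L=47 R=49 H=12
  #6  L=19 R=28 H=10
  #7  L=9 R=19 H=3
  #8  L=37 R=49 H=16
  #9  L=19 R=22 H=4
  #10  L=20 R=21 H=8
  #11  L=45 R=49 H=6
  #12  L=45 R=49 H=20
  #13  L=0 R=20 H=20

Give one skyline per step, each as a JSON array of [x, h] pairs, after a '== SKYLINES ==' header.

== SKYLINES ==
[[5,4],[19,0]]
[[5,4],[14,12],[22,0]]
[[5,4],[14,12],[22,11],[26,0]]
[[5,4],[14,12],[22,11],[26,0],[36,12],[37,0]]
[[5,4],[14,12],[22,11],[26,0],[36,12],[37,0],[47,12],[49,0]]
[[5,4],[14,12],[22,11],[26,10],[28,0],[36,12],[37,0],[47,12],[49,0]]
[[5,4],[14,12],[22,11],[26,10],[28,0],[36,12],[37,0],[47,12],[49,0]]
[[5,4],[14,12],[22,11],[26,10],[28,0],[36,12],[37,16],[49,0]]
[[5,4],[14,12],[22,11],[26,10],[28,0],[36,12],[37,16],[49,0]]
[[5,4],[14,12],[22,11],[26,10],[28,0],[36,12],[37,16],[49,0]]
[[5,4],[14,12],[22,11],[26,10],[28,0],[36,12],[37,16],[49,0]]
[[5,4],[14,12],[22,11],[26,10],[28,0],[36,12],[37,16],[45,20],[49,0]]
[[0,20],[20,12],[22,11],[26,10],[28,0],[36,12],[37,16],[45,20],[49,0]]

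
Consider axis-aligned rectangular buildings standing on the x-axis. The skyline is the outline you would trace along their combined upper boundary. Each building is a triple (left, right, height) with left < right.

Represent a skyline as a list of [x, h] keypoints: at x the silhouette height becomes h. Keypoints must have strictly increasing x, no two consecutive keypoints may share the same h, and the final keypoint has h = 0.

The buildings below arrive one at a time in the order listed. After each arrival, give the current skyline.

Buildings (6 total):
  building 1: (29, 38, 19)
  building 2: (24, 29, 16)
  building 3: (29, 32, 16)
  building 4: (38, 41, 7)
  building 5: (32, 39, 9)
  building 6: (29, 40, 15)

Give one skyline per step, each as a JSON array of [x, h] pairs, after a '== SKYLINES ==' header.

== SKYLINES ==
[[29,19],[38,0]]
[[24,16],[29,19],[38,0]]
[[24,16],[29,19],[38,0]]
[[24,16],[29,19],[38,7],[41,0]]
[[24,16],[29,19],[38,9],[39,7],[41,0]]
[[24,16],[29,19],[38,15],[40,7],[41,0]]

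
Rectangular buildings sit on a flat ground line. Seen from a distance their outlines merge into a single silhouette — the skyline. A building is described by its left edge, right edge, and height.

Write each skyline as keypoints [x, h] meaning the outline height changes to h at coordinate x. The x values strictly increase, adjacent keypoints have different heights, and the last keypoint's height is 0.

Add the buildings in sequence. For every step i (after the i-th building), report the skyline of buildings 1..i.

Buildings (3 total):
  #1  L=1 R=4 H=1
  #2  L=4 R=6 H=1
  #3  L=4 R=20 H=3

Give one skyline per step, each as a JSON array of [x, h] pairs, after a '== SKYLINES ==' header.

== SKYLINES ==
[[1,1],[4,0]]
[[1,1],[6,0]]
[[1,1],[4,3],[20,0]]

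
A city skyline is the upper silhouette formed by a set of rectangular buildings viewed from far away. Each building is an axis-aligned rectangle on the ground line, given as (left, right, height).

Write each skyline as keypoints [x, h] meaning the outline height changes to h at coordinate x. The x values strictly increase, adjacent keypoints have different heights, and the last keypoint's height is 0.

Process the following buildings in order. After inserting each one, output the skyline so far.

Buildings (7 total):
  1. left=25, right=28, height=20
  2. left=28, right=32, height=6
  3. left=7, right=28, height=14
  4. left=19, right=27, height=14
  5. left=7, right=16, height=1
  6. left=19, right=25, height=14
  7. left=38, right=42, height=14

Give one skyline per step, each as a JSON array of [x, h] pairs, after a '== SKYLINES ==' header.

== SKYLINES ==
[[25,20],[28,0]]
[[25,20],[28,6],[32,0]]
[[7,14],[25,20],[28,6],[32,0]]
[[7,14],[25,20],[28,6],[32,0]]
[[7,14],[25,20],[28,6],[32,0]]
[[7,14],[25,20],[28,6],[32,0]]
[[7,14],[25,20],[28,6],[32,0],[38,14],[42,0]]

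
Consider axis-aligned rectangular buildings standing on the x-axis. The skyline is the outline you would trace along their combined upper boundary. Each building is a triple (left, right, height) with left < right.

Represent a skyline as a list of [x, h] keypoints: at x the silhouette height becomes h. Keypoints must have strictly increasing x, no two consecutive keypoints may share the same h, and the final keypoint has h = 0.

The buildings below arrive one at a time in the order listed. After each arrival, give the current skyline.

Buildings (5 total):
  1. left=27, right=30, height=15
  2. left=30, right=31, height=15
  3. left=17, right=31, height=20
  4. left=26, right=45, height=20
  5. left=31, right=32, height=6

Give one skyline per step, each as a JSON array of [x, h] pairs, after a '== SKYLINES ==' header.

== SKYLINES ==
[[27,15],[30,0]]
[[27,15],[31,0]]
[[17,20],[31,0]]
[[17,20],[45,0]]
[[17,20],[45,0]]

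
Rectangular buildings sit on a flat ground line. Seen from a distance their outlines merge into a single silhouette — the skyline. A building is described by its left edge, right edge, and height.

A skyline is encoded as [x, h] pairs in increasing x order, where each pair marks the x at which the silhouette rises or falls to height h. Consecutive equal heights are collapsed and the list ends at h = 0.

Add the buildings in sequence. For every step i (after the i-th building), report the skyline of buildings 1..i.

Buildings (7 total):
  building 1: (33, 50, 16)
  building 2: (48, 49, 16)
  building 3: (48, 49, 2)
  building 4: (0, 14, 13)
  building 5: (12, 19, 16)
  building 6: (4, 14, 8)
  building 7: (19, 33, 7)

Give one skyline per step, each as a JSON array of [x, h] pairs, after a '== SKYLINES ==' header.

== SKYLINES ==
[[33,16],[50,0]]
[[33,16],[50,0]]
[[33,16],[50,0]]
[[0,13],[14,0],[33,16],[50,0]]
[[0,13],[12,16],[19,0],[33,16],[50,0]]
[[0,13],[12,16],[19,0],[33,16],[50,0]]
[[0,13],[12,16],[19,7],[33,16],[50,0]]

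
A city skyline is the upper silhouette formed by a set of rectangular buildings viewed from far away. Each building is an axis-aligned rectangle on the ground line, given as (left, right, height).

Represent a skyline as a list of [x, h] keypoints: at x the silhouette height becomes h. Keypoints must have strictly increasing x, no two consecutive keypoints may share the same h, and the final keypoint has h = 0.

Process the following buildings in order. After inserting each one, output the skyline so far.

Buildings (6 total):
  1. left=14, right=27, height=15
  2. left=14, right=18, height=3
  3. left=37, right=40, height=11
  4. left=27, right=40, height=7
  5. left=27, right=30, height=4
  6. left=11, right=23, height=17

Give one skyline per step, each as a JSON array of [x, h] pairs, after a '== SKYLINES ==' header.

== SKYLINES ==
[[14,15],[27,0]]
[[14,15],[27,0]]
[[14,15],[27,0],[37,11],[40,0]]
[[14,15],[27,7],[37,11],[40,0]]
[[14,15],[27,7],[37,11],[40,0]]
[[11,17],[23,15],[27,7],[37,11],[40,0]]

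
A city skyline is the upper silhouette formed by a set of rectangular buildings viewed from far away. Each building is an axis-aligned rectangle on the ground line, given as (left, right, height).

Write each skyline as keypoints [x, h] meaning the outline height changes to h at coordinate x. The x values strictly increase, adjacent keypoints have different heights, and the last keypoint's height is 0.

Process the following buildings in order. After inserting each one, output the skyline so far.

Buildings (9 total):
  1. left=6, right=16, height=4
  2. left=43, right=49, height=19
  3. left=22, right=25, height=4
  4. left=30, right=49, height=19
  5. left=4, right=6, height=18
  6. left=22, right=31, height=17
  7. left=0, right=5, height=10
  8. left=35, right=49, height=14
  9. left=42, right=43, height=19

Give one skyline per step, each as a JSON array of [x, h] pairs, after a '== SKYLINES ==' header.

== SKYLINES ==
[[6,4],[16,0]]
[[6,4],[16,0],[43,19],[49,0]]
[[6,4],[16,0],[22,4],[25,0],[43,19],[49,0]]
[[6,4],[16,0],[22,4],[25,0],[30,19],[49,0]]
[[4,18],[6,4],[16,0],[22,4],[25,0],[30,19],[49,0]]
[[4,18],[6,4],[16,0],[22,17],[30,19],[49,0]]
[[0,10],[4,18],[6,4],[16,0],[22,17],[30,19],[49,0]]
[[0,10],[4,18],[6,4],[16,0],[22,17],[30,19],[49,0]]
[[0,10],[4,18],[6,4],[16,0],[22,17],[30,19],[49,0]]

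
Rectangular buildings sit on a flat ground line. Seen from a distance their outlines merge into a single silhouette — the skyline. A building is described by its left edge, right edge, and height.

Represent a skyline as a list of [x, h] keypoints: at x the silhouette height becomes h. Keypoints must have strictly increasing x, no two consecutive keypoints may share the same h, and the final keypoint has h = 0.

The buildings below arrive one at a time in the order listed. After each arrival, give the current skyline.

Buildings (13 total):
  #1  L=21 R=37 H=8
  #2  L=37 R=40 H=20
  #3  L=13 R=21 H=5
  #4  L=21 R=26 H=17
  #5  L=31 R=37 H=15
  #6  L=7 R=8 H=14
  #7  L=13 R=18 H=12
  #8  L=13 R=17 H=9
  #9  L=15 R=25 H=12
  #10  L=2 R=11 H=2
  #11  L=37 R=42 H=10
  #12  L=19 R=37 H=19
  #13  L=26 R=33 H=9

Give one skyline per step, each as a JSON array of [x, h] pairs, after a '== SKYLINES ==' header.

== SKYLINES ==
[[21,8],[37,0]]
[[21,8],[37,20],[40,0]]
[[13,5],[21,8],[37,20],[40,0]]
[[13,5],[21,17],[26,8],[37,20],[40,0]]
[[13,5],[21,17],[26,8],[31,15],[37,20],[40,0]]
[[7,14],[8,0],[13,5],[21,17],[26,8],[31,15],[37,20],[40,0]]
[[7,14],[8,0],[13,12],[18,5],[21,17],[26,8],[31,15],[37,20],[40,0]]
[[7,14],[8,0],[13,12],[18,5],[21,17],[26,8],[31,15],[37,20],[40,0]]
[[7,14],[8,0],[13,12],[21,17],[26,8],[31,15],[37,20],[40,0]]
[[2,2],[7,14],[8,2],[11,0],[13,12],[21,17],[26,8],[31,15],[37,20],[40,0]]
[[2,2],[7,14],[8,2],[11,0],[13,12],[21,17],[26,8],[31,15],[37,20],[40,10],[42,0]]
[[2,2],[7,14],[8,2],[11,0],[13,12],[19,19],[37,20],[40,10],[42,0]]
[[2,2],[7,14],[8,2],[11,0],[13,12],[19,19],[37,20],[40,10],[42,0]]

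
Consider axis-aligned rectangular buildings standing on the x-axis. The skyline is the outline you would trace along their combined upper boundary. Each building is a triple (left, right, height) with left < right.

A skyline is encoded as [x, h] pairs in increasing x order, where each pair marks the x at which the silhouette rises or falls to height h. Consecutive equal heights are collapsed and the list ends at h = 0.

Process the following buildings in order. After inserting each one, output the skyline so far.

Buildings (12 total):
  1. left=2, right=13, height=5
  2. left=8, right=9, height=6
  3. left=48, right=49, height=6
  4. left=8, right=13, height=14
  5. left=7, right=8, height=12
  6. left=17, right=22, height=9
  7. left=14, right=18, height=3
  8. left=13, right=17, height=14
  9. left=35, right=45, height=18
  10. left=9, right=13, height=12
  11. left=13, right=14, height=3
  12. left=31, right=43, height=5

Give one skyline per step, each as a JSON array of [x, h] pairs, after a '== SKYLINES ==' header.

== SKYLINES ==
[[2,5],[13,0]]
[[2,5],[8,6],[9,5],[13,0]]
[[2,5],[8,6],[9,5],[13,0],[48,6],[49,0]]
[[2,5],[8,14],[13,0],[48,6],[49,0]]
[[2,5],[7,12],[8,14],[13,0],[48,6],[49,0]]
[[2,5],[7,12],[8,14],[13,0],[17,9],[22,0],[48,6],[49,0]]
[[2,5],[7,12],[8,14],[13,0],[14,3],[17,9],[22,0],[48,6],[49,0]]
[[2,5],[7,12],[8,14],[17,9],[22,0],[48,6],[49,0]]
[[2,5],[7,12],[8,14],[17,9],[22,0],[35,18],[45,0],[48,6],[49,0]]
[[2,5],[7,12],[8,14],[17,9],[22,0],[35,18],[45,0],[48,6],[49,0]]
[[2,5],[7,12],[8,14],[17,9],[22,0],[35,18],[45,0],[48,6],[49,0]]
[[2,5],[7,12],[8,14],[17,9],[22,0],[31,5],[35,18],[45,0],[48,6],[49,0]]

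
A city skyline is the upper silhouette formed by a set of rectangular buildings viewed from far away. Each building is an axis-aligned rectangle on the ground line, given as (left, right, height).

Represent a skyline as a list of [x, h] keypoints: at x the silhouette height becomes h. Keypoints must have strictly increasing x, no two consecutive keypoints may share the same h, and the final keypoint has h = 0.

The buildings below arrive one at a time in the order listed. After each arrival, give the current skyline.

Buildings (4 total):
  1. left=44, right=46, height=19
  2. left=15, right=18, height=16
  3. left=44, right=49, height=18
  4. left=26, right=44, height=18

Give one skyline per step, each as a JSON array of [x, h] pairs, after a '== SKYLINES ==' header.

== SKYLINES ==
[[44,19],[46,0]]
[[15,16],[18,0],[44,19],[46,0]]
[[15,16],[18,0],[44,19],[46,18],[49,0]]
[[15,16],[18,0],[26,18],[44,19],[46,18],[49,0]]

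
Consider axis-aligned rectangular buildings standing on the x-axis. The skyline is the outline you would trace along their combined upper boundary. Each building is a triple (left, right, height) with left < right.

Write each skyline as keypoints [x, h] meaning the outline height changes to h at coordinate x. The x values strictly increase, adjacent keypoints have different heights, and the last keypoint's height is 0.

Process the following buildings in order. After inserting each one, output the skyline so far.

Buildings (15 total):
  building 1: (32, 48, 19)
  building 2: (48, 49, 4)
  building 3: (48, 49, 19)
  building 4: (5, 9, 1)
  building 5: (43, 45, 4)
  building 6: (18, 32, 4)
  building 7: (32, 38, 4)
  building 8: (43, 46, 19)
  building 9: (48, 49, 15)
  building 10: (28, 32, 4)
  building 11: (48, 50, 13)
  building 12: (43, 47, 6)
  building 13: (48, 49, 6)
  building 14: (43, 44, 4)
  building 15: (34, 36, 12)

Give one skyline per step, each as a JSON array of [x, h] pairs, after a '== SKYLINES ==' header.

== SKYLINES ==
[[32,19],[48,0]]
[[32,19],[48,4],[49,0]]
[[32,19],[49,0]]
[[5,1],[9,0],[32,19],[49,0]]
[[5,1],[9,0],[32,19],[49,0]]
[[5,1],[9,0],[18,4],[32,19],[49,0]]
[[5,1],[9,0],[18,4],[32,19],[49,0]]
[[5,1],[9,0],[18,4],[32,19],[49,0]]
[[5,1],[9,0],[18,4],[32,19],[49,0]]
[[5,1],[9,0],[18,4],[32,19],[49,0]]
[[5,1],[9,0],[18,4],[32,19],[49,13],[50,0]]
[[5,1],[9,0],[18,4],[32,19],[49,13],[50,0]]
[[5,1],[9,0],[18,4],[32,19],[49,13],[50,0]]
[[5,1],[9,0],[18,4],[32,19],[49,13],[50,0]]
[[5,1],[9,0],[18,4],[32,19],[49,13],[50,0]]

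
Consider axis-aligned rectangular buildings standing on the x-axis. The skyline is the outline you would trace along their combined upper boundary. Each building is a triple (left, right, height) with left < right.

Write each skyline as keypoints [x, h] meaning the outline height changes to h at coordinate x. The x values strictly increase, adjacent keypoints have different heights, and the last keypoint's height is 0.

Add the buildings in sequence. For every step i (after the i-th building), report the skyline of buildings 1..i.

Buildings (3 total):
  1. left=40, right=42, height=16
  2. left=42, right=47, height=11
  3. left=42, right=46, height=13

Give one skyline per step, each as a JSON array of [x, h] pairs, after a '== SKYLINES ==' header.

== SKYLINES ==
[[40,16],[42,0]]
[[40,16],[42,11],[47,0]]
[[40,16],[42,13],[46,11],[47,0]]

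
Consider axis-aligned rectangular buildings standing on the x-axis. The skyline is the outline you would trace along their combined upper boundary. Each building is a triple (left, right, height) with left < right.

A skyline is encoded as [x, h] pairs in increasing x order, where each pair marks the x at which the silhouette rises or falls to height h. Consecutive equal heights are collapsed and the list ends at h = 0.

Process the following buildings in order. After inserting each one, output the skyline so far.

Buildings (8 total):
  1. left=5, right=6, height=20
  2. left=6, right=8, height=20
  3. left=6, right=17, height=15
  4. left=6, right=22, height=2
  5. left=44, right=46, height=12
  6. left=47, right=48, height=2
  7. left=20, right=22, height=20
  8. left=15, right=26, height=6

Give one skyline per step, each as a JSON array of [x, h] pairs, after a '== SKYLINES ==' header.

== SKYLINES ==
[[5,20],[6,0]]
[[5,20],[8,0]]
[[5,20],[8,15],[17,0]]
[[5,20],[8,15],[17,2],[22,0]]
[[5,20],[8,15],[17,2],[22,0],[44,12],[46,0]]
[[5,20],[8,15],[17,2],[22,0],[44,12],[46,0],[47,2],[48,0]]
[[5,20],[8,15],[17,2],[20,20],[22,0],[44,12],[46,0],[47,2],[48,0]]
[[5,20],[8,15],[17,6],[20,20],[22,6],[26,0],[44,12],[46,0],[47,2],[48,0]]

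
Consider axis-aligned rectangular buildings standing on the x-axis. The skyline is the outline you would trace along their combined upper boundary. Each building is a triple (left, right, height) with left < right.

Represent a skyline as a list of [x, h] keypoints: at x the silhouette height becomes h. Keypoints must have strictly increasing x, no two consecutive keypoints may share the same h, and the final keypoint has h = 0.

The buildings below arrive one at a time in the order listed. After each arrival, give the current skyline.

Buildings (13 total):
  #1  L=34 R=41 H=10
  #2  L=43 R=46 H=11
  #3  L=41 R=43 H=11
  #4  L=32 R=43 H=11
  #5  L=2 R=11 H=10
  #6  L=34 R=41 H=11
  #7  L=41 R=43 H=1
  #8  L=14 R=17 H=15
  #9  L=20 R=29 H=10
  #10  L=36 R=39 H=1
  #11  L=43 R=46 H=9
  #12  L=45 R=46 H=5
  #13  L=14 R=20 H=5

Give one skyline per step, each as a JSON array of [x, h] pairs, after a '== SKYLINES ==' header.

== SKYLINES ==
[[34,10],[41,0]]
[[34,10],[41,0],[43,11],[46,0]]
[[34,10],[41,11],[46,0]]
[[32,11],[46,0]]
[[2,10],[11,0],[32,11],[46,0]]
[[2,10],[11,0],[32,11],[46,0]]
[[2,10],[11,0],[32,11],[46,0]]
[[2,10],[11,0],[14,15],[17,0],[32,11],[46,0]]
[[2,10],[11,0],[14,15],[17,0],[20,10],[29,0],[32,11],[46,0]]
[[2,10],[11,0],[14,15],[17,0],[20,10],[29,0],[32,11],[46,0]]
[[2,10],[11,0],[14,15],[17,0],[20,10],[29,0],[32,11],[46,0]]
[[2,10],[11,0],[14,15],[17,0],[20,10],[29,0],[32,11],[46,0]]
[[2,10],[11,0],[14,15],[17,5],[20,10],[29,0],[32,11],[46,0]]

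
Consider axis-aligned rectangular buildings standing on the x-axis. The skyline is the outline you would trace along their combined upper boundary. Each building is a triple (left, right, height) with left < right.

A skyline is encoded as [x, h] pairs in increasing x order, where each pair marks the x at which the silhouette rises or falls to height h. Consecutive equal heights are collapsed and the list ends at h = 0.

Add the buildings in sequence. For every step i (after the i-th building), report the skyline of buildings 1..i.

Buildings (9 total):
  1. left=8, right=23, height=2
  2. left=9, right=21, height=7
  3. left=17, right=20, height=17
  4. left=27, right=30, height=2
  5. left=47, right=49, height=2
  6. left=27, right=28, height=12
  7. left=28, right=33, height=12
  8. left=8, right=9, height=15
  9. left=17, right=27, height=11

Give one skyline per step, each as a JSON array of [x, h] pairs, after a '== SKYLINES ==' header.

== SKYLINES ==
[[8,2],[23,0]]
[[8,2],[9,7],[21,2],[23,0]]
[[8,2],[9,7],[17,17],[20,7],[21,2],[23,0]]
[[8,2],[9,7],[17,17],[20,7],[21,2],[23,0],[27,2],[30,0]]
[[8,2],[9,7],[17,17],[20,7],[21,2],[23,0],[27,2],[30,0],[47,2],[49,0]]
[[8,2],[9,7],[17,17],[20,7],[21,2],[23,0],[27,12],[28,2],[30,0],[47,2],[49,0]]
[[8,2],[9,7],[17,17],[20,7],[21,2],[23,0],[27,12],[33,0],[47,2],[49,0]]
[[8,15],[9,7],[17,17],[20,7],[21,2],[23,0],[27,12],[33,0],[47,2],[49,0]]
[[8,15],[9,7],[17,17],[20,11],[27,12],[33,0],[47,2],[49,0]]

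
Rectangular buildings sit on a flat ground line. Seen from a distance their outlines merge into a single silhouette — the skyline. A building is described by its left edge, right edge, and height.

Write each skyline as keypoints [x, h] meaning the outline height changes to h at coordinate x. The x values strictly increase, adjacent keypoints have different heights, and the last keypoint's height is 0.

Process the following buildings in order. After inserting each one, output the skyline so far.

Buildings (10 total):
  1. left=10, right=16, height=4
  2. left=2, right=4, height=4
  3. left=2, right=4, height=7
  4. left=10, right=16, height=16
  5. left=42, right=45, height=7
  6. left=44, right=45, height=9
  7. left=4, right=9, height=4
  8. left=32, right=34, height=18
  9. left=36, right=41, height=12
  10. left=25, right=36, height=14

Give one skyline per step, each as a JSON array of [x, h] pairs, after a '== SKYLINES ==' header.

== SKYLINES ==
[[10,4],[16,0]]
[[2,4],[4,0],[10,4],[16,0]]
[[2,7],[4,0],[10,4],[16,0]]
[[2,7],[4,0],[10,16],[16,0]]
[[2,7],[4,0],[10,16],[16,0],[42,7],[45,0]]
[[2,7],[4,0],[10,16],[16,0],[42,7],[44,9],[45,0]]
[[2,7],[4,4],[9,0],[10,16],[16,0],[42,7],[44,9],[45,0]]
[[2,7],[4,4],[9,0],[10,16],[16,0],[32,18],[34,0],[42,7],[44,9],[45,0]]
[[2,7],[4,4],[9,0],[10,16],[16,0],[32,18],[34,0],[36,12],[41,0],[42,7],[44,9],[45,0]]
[[2,7],[4,4],[9,0],[10,16],[16,0],[25,14],[32,18],[34,14],[36,12],[41,0],[42,7],[44,9],[45,0]]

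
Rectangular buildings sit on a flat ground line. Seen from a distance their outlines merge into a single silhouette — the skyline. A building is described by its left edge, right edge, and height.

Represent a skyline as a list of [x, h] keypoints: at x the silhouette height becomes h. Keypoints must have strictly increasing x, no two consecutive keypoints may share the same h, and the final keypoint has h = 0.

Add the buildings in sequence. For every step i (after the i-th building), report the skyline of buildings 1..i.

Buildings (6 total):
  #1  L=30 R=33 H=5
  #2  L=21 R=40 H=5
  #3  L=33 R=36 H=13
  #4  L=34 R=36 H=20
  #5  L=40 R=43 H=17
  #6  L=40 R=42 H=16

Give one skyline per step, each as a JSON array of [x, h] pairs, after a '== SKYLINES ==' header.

== SKYLINES ==
[[30,5],[33,0]]
[[21,5],[40,0]]
[[21,5],[33,13],[36,5],[40,0]]
[[21,5],[33,13],[34,20],[36,5],[40,0]]
[[21,5],[33,13],[34,20],[36,5],[40,17],[43,0]]
[[21,5],[33,13],[34,20],[36,5],[40,17],[43,0]]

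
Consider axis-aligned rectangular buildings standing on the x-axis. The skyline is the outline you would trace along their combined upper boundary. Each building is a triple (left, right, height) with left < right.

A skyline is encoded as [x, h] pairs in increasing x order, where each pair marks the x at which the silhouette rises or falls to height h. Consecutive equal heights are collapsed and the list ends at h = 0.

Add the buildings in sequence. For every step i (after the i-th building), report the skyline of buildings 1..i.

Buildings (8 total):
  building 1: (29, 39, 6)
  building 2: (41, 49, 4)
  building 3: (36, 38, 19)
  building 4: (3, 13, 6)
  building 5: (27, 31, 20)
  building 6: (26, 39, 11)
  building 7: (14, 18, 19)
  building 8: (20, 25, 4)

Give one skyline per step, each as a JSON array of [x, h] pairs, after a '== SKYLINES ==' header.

== SKYLINES ==
[[29,6],[39,0]]
[[29,6],[39,0],[41,4],[49,0]]
[[29,6],[36,19],[38,6],[39,0],[41,4],[49,0]]
[[3,6],[13,0],[29,6],[36,19],[38,6],[39,0],[41,4],[49,0]]
[[3,6],[13,0],[27,20],[31,6],[36,19],[38,6],[39,0],[41,4],[49,0]]
[[3,6],[13,0],[26,11],[27,20],[31,11],[36,19],[38,11],[39,0],[41,4],[49,0]]
[[3,6],[13,0],[14,19],[18,0],[26,11],[27,20],[31,11],[36,19],[38,11],[39,0],[41,4],[49,0]]
[[3,6],[13,0],[14,19],[18,0],[20,4],[25,0],[26,11],[27,20],[31,11],[36,19],[38,11],[39,0],[41,4],[49,0]]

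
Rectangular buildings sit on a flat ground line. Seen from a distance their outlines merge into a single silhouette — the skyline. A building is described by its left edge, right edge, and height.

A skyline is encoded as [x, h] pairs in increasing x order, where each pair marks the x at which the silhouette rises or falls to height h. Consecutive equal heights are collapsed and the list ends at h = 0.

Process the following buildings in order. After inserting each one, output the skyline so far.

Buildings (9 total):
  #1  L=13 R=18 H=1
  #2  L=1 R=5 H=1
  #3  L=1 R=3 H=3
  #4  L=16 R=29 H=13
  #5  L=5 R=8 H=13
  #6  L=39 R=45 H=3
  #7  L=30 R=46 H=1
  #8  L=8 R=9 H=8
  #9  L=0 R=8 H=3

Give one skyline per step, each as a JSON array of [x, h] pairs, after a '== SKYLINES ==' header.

== SKYLINES ==
[[13,1],[18,0]]
[[1,1],[5,0],[13,1],[18,0]]
[[1,3],[3,1],[5,0],[13,1],[18,0]]
[[1,3],[3,1],[5,0],[13,1],[16,13],[29,0]]
[[1,3],[3,1],[5,13],[8,0],[13,1],[16,13],[29,0]]
[[1,3],[3,1],[5,13],[8,0],[13,1],[16,13],[29,0],[39,3],[45,0]]
[[1,3],[3,1],[5,13],[8,0],[13,1],[16,13],[29,0],[30,1],[39,3],[45,1],[46,0]]
[[1,3],[3,1],[5,13],[8,8],[9,0],[13,1],[16,13],[29,0],[30,1],[39,3],[45,1],[46,0]]
[[0,3],[5,13],[8,8],[9,0],[13,1],[16,13],[29,0],[30,1],[39,3],[45,1],[46,0]]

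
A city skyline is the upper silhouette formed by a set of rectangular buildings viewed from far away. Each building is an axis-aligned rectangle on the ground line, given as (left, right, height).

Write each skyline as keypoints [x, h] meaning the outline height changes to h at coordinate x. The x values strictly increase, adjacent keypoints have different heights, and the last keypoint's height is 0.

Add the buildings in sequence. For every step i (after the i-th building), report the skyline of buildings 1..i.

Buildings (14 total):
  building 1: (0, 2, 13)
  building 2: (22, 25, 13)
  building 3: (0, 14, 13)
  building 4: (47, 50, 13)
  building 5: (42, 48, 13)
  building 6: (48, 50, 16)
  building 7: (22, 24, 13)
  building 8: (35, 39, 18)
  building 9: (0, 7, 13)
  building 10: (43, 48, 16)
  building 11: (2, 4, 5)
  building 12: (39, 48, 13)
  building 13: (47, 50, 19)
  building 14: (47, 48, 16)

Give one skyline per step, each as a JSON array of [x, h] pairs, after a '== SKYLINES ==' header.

== SKYLINES ==
[[0,13],[2,0]]
[[0,13],[2,0],[22,13],[25,0]]
[[0,13],[14,0],[22,13],[25,0]]
[[0,13],[14,0],[22,13],[25,0],[47,13],[50,0]]
[[0,13],[14,0],[22,13],[25,0],[42,13],[50,0]]
[[0,13],[14,0],[22,13],[25,0],[42,13],[48,16],[50,0]]
[[0,13],[14,0],[22,13],[25,0],[42,13],[48,16],[50,0]]
[[0,13],[14,0],[22,13],[25,0],[35,18],[39,0],[42,13],[48,16],[50,0]]
[[0,13],[14,0],[22,13],[25,0],[35,18],[39,0],[42,13],[48,16],[50,0]]
[[0,13],[14,0],[22,13],[25,0],[35,18],[39,0],[42,13],[43,16],[50,0]]
[[0,13],[14,0],[22,13],[25,0],[35,18],[39,0],[42,13],[43,16],[50,0]]
[[0,13],[14,0],[22,13],[25,0],[35,18],[39,13],[43,16],[50,0]]
[[0,13],[14,0],[22,13],[25,0],[35,18],[39,13],[43,16],[47,19],[50,0]]
[[0,13],[14,0],[22,13],[25,0],[35,18],[39,13],[43,16],[47,19],[50,0]]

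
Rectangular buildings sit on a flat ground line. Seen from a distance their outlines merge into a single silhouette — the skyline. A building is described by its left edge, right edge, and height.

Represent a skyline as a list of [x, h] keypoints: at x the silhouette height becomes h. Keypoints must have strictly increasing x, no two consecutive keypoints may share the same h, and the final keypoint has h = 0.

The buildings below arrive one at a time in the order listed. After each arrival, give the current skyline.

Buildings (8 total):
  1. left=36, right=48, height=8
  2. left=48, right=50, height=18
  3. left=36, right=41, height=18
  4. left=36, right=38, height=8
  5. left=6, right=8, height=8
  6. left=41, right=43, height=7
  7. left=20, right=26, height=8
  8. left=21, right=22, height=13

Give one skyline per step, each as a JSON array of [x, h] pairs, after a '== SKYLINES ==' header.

== SKYLINES ==
[[36,8],[48,0]]
[[36,8],[48,18],[50,0]]
[[36,18],[41,8],[48,18],[50,0]]
[[36,18],[41,8],[48,18],[50,0]]
[[6,8],[8,0],[36,18],[41,8],[48,18],[50,0]]
[[6,8],[8,0],[36,18],[41,8],[48,18],[50,0]]
[[6,8],[8,0],[20,8],[26,0],[36,18],[41,8],[48,18],[50,0]]
[[6,8],[8,0],[20,8],[21,13],[22,8],[26,0],[36,18],[41,8],[48,18],[50,0]]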